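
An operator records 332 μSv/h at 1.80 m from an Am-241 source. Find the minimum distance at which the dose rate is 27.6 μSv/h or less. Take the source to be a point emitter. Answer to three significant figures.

6.24 m

Using I₁d₁² = I₂d₂², d₂ = d₁·√(I₁/I₂).
I₁/I₂ = 332/27.6 = 12.03, so d₂ = 1.80 × √12.03 = 6.243 m.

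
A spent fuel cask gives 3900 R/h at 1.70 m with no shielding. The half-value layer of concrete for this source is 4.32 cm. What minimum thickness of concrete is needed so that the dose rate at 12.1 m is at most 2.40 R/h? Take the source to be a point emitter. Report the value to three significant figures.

At 12.1 m, distance alone gives 3900 × (1.70/12.1)² = 3900 × 0.01974 = 76.99 R/h.
Further attenuation needed: 76.99/2.40 = 32.08.
n = log₂(32.08) = 5.004 half-value layers.
Thickness = 5.004 × 4.32 cm = 21.62 cm.

21.6 cm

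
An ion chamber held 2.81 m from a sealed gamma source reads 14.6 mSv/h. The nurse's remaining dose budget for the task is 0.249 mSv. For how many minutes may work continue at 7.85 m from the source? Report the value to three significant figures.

Since intensity falls as 1/r², rate at 7.85 m:
14.6 × (2.81/7.85)² = 14.6 × 0.1281 = 1.870 mSv/h.
Stay time = 0.249 mSv ÷ 1.870 mSv/h = 0.1332 h = 7.992 min.

7.99 min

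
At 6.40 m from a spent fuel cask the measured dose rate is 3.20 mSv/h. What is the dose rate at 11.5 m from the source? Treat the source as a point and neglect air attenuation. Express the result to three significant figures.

Since intensity falls as 1/r², scaling from 6.40 m to 11.5 m:
3.20 × (6.40/11.5)² = 3.20 × 0.3097 = 0.9910 mSv/h.

0.991 mSv/h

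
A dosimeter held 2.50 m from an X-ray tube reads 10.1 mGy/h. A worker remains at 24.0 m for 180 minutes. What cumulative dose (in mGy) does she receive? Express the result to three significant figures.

0.329 mGy

By the inverse-square law, rate at 24.0 m:
(2.50/24.0)² = 0.01085, so 10.1 × 0.01085 = 0.1096 mGy/h.
Dose = rate × time = 0.1096 mGy/h × 3.000 h = 0.3288 mGy.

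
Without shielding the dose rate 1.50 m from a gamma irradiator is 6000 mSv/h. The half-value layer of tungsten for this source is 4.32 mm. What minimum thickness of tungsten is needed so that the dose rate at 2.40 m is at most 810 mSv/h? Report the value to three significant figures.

6.62 mm

At 2.40 m, distance alone gives 6000 × (1.50/2.40)² = 6000 × 0.3906 = 2344 mSv/h.
Further attenuation needed: 2344/810 = 2.894.
n = log₂(2.894) = 1.533 half-value layers.
Thickness = 1.533 × 4.32 mm = 6.623 mm.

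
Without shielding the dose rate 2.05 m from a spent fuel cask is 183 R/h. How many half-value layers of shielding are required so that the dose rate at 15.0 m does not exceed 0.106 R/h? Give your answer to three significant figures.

At 15.0 m, distance alone gives (2.05/15.0)² = 0.01868, so 183 × 0.01868 = 3.418 R/h.
Further attenuation needed: 3.418/0.106 = 32.25.
n = log₂(32.25) = 5.011 half-value layers.

5.01 half-value layers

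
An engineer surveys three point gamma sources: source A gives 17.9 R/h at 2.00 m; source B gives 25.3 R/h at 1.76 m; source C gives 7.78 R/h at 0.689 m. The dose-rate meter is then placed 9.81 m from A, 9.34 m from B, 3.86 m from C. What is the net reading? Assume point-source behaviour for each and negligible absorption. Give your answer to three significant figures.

1.89 R/h

Each source contributes Iᵢ·(dᵢ/rᵢ)²; contributions add.
A: 17.9 × (2.00/9.81)² = 0.7440 R/h
B: 25.3 × (1.76/9.34)² = 0.8984 R/h
C: 7.78 × (0.689/3.86)² = 0.2479 R/h
Total = 0.7440 + 0.8984 + 0.2479 = 1.890 R/h.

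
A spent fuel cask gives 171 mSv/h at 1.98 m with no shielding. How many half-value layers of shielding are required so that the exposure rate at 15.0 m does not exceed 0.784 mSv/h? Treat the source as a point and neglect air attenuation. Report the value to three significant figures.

At 15.0 m, distance alone gives (1.98/15.0)² = 0.01742, so 171 × 0.01742 = 2.979 mSv/h.
Further attenuation needed: 2.979/0.784 = 3.800.
n = log₂(3.800) = 1.926 half-value layers.

1.93 half-value layers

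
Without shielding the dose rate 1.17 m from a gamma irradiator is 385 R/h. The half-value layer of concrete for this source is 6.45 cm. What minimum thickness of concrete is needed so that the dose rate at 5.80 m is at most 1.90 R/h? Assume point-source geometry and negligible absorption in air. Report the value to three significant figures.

At 5.80 m, distance alone gives (1.17/5.80)² = 0.04069, so 385 × 0.04069 = 15.67 R/h.
Further attenuation needed: 15.67/1.90 = 8.247.
n = log₂(8.247) = 3.044 half-value layers.
Thickness = 3.044 × 6.45 cm = 19.63 cm.

19.6 cm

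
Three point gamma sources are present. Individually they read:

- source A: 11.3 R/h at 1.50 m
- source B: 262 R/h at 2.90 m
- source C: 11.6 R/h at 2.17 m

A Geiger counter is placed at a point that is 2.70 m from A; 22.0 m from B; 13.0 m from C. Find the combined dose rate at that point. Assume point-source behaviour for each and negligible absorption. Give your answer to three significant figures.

Each source contributes Iᵢ·(dᵢ/rᵢ)²; contributions add.
A: 11.3 × (1.50/2.70)² = 3.488 R/h
B: 262 × (2.90/22.0)² = 4.553 R/h
C: 11.6 × (2.17/13.0)² = 0.3232 R/h
Total = 3.488 + 4.553 + 0.3232 = 8.364 R/h.

8.36 R/h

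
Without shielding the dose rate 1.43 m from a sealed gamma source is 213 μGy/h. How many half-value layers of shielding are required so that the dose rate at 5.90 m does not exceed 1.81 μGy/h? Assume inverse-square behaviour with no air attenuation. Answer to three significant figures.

2.79 half-value layers

At 5.90 m, distance alone gives 213 × (1.43/5.90)² = 213 × 0.05874 = 12.51 μGy/h.
Further attenuation needed: 12.51/1.81 = 6.912.
n = log₂(6.912) = 2.789 half-value layers.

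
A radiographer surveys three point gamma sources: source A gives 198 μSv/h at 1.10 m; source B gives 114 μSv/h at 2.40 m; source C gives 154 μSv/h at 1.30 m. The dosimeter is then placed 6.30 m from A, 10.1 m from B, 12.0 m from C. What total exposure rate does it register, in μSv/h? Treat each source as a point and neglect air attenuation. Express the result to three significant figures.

By superposition, sum each source's inverse-square contribution:
A: 198 × (1.10/6.30)² = 6.036 μSv/h
B: 114 × (2.40/10.1)² = 6.437 μSv/h
C: 154 × (1.30/12.0)² = 1.807 μSv/h
Total = 6.036 + 6.437 + 1.807 = 14.28 μSv/h.

14.3 μSv/h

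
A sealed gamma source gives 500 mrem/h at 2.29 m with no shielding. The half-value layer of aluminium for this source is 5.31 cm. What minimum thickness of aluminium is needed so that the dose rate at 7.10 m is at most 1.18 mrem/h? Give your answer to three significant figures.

At 7.10 m, distance alone gives 500 × (2.29/7.10)² = 500 × 0.1040 = 52.00 mrem/h.
Further attenuation needed: 52.00/1.18 = 44.07.
n = log₂(44.07) = 5.462 half-value layers.
Thickness = 5.462 × 5.31 cm = 29.00 cm.

29.0 cm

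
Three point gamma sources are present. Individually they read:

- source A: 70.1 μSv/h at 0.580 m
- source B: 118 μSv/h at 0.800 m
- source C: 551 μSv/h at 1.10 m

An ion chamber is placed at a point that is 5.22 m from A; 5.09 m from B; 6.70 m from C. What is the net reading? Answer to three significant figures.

18.6 μSv/h

Each source contributes Iᵢ·(dᵢ/rᵢ)²; contributions add.
A: 70.1 × (0.580/5.22)² = 0.8654 μSv/h
B: 118 × (0.800/5.09)² = 2.915 μSv/h
C: 551 × (1.10/6.70)² = 14.85 μSv/h
Total = 0.8654 + 2.915 + 14.85 = 18.63 μSv/h.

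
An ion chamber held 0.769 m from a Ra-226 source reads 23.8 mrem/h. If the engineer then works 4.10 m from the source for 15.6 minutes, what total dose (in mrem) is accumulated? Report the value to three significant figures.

0.218 mrem

Since intensity falls as 1/r², rate at 4.10 m:
(0.769/4.10)² = 0.03518, so 23.8 × 0.03518 = 0.8373 mrem/h.
Dose = rate × time = 0.8373 mrem/h × 0.2600 h = 0.2177 mrem.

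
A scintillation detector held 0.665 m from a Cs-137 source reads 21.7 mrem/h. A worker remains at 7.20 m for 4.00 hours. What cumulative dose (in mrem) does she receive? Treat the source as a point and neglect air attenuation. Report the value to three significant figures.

0.740 mrem

Applying the 1/r² law, rate at 7.20 m:
21.7 × (0.665/7.20)² = 21.7 × 0.008531 = 0.1851 mrem/h.
Dose = rate × time = 0.1851 mrem/h × 4.000 h = 0.7404 mrem.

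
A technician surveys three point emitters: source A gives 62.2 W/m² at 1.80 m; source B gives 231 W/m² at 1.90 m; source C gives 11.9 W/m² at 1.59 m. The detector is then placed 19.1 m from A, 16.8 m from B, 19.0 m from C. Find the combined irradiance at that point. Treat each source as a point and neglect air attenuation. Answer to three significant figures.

By superposition, sum each source's inverse-square contribution:
A: 62.2 × (1.80/19.1)² = 0.5524 W/m²
B: 231 × (1.90/16.8)² = 2.955 W/m²
C: 11.9 × (1.59/19.0)² = 0.08334 W/m²
Total = 0.5524 + 2.955 + 0.08334 = 3.591 W/m².

3.59 W/m²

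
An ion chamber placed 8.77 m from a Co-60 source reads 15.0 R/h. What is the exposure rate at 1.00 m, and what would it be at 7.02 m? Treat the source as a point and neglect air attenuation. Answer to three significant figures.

1150 R/h; 23.4 R/h

Since intensity falls as 1/r²,
At 1.00 m: (8.77/1.00)² = 76.91, so 15.0 × 76.91 = 1154 R/h
At 7.02 m: 1154 × (1.00/7.02)² = 1154 × 0.02029 = 23.41 R/h.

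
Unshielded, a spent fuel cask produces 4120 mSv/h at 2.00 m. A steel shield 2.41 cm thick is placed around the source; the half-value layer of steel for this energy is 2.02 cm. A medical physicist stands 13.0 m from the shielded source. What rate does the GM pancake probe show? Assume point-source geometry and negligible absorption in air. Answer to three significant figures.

Distance alone: 4120 × (2.00/13.0)² = 4120 × 0.02367 = 97.52 mSv/h.
Shield: 2.41/2.02 = 1.193 half-value layers → attenuation 2^(−1.193) = 0.4374.
Combined: 97.52 × 0.4374 = 42.66 mSv/h.

42.7 mSv/h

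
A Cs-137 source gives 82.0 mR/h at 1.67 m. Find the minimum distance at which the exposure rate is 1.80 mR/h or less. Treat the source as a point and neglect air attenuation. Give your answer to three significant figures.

Intensity scales as (d₁/d₂)², so d₂ = d₁·√(I₁/I₂).
I₁/I₂ = 82.0/1.80 = 45.56, so d₂ = 1.67 × √45.56 = 11.27 m.

11.3 m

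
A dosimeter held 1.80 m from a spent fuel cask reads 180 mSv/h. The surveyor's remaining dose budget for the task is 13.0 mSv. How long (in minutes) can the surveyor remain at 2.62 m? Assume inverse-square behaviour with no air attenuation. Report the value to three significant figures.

9.18 min

Intensity scales as (d₁/d₂)², so rate at 2.62 m:
180 × (1.80/2.62)² = 180 × 0.4720 = 84.96 mSv/h.
Stay time = 13.0 mSv ÷ 84.96 mSv/h = 0.1530 h = 9.180 min.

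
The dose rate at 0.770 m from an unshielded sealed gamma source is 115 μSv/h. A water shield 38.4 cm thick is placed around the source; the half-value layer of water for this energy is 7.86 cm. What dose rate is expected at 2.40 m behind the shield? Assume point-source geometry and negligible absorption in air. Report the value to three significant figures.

Distance alone: 115 × (0.770/2.40)² = 115 × 0.1029 = 11.83 μSv/h.
Shield: 38.4/7.86 = 4.885 half-value layers → attenuation 2^(−4.885) = 0.03384.
Combined: 11.83 × 0.03384 = 0.4003 μSv/h.

0.400 μSv/h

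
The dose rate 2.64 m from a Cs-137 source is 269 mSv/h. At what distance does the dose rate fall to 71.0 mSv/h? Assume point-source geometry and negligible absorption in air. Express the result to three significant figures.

Intensity scales as (d₁/d₂)², so d₂ = d₁·√(I₁/I₂).
I₁/I₂ = 269/71.0 = 3.789, so d₂ = 2.64 × √3.789 = 5.139 m.

5.14 m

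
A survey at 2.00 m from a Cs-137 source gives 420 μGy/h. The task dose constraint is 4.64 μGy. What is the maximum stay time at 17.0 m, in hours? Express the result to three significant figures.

0.798 h

Applying the 1/r² law, rate at 17.0 m:
420 × (2.00/17.0)² = 420 × 0.01384 = 5.813 μGy/h.
Stay time = 4.64 μGy ÷ 5.813 μGy/h = 0.7982 h.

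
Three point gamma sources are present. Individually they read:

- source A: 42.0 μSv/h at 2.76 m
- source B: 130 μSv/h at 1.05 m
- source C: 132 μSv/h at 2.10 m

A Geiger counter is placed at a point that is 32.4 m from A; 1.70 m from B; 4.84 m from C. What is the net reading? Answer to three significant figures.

74.7 μSv/h

Each source contributes Iᵢ·(dᵢ/rᵢ)²; contributions add.
A: 42.0 × (2.76/32.4)² = 0.3048 μSv/h
B: 130 × (1.05/1.70)² = 49.59 μSv/h
C: 132 × (2.10/4.84)² = 24.85 μSv/h
Total = 0.3048 + 49.59 + 24.85 = 74.74 μSv/h.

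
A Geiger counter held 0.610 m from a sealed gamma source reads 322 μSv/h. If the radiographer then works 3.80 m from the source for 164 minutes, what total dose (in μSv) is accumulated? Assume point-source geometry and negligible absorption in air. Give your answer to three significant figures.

By the inverse-square law, rate at 3.80 m:
322 × (0.610/3.80)² = 322 × 0.02577 = 8.298 μSv/h.
Dose = rate × time = 8.298 μSv/h × 2.733 h = 22.68 μSv.

22.7 μSv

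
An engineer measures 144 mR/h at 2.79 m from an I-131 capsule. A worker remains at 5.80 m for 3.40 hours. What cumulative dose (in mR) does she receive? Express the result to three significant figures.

Using I₁d₁² = I₂d₂², rate at 5.80 m:
(2.79/5.80)² = 0.2314, so 144 × 0.2314 = 33.32 mR/h.
Dose = rate × time = 33.32 mR/h × 3.400 h = 113.3 mR.

113 mR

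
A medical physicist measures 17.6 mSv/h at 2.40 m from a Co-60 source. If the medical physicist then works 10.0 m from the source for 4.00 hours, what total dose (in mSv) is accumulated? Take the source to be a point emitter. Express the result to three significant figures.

By the inverse-square law, rate at 10.0 m:
(2.40/10.0)² = 0.05760, so 17.6 × 0.05760 = 1.014 mSv/h.
Dose = rate × time = 1.014 mSv/h × 4.000 h = 4.056 mSv.

4.06 mSv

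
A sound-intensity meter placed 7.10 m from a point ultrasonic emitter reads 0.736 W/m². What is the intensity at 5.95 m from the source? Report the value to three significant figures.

Using I₁d₁² = I₂d₂², scaling from 7.10 m to 5.95 m:
0.736 × (7.10/5.95)² = 0.736 × 1.424 = 1.048 W/m².

1.05 W/m²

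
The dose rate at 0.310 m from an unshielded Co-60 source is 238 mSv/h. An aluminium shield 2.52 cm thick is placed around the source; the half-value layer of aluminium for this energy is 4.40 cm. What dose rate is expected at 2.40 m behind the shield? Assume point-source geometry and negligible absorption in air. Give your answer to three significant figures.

Distance alone: 238 × (0.310/2.40)² = 238 × 0.01668 = 3.970 mSv/h.
Shield: 2.52/4.40 = 0.5727 half-value layers → attenuation 2^(−0.5727) = 0.6724.
Combined: 3.970 × 0.6724 = 2.669 mSv/h.

2.67 mSv/h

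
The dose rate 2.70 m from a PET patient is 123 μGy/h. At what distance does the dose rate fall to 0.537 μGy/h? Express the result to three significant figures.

40.9 m

Using I₁d₁² = I₂d₂², d₂ = d₁·√(I₁/I₂).
I₁/I₂ = 123/0.537 = 229.1, so d₂ = 2.70 × √229.1 = 40.87 m.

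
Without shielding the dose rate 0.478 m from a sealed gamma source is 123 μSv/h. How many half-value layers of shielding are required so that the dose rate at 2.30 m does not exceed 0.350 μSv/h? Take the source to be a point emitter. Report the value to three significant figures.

3.92 half-value layers

At 2.30 m, distance alone gives (0.478/2.30)² = 0.04319, so 123 × 0.04319 = 5.312 μSv/h.
Further attenuation needed: 5.312/0.350 = 15.18.
n = log₂(15.18) = 3.924 half-value layers.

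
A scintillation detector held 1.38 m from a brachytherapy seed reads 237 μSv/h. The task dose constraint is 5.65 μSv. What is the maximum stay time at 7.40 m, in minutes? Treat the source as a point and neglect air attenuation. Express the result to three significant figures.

41.1 min

Using I₁d₁² = I₂d₂², rate at 7.40 m:
(1.38/7.40)² = 0.03478, so 237 × 0.03478 = 8.243 μSv/h.
Stay time = 5.65 μSv ÷ 8.243 μSv/h = 0.6854 h = 41.12 min.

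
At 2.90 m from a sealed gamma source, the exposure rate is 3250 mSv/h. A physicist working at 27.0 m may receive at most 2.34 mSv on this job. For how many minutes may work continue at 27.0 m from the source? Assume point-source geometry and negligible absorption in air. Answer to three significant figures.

3.74 min

By the inverse-square law, rate at 27.0 m:
(2.90/27.0)² = 0.01154, so 3250 × 0.01154 = 37.51 mSv/h.
Stay time = 2.34 mSv ÷ 37.51 mSv/h = 0.06238 h = 3.743 min.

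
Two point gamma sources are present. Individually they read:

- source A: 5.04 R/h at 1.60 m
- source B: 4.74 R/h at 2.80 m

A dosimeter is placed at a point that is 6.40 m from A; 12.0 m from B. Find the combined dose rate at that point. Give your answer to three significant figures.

0.573 R/h

By superposition, sum each source's inverse-square contribution:
A: 5.04 × (1.60/6.40)² = 0.3150 R/h
B: 4.74 × (2.80/12.0)² = 0.2581 R/h
Total = 0.3150 + 0.2581 = 0.5731 R/h.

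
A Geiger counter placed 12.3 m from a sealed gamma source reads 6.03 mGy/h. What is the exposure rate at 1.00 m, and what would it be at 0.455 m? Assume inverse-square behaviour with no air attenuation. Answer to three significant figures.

Since intensity falls as 1/r²,
At 1.00 m: 6.03 × (12.3/1.00)² = 6.03 × 151.3 = 912.3 mGy/h
At 0.455 m: 912.3 × (1.00/0.455)² = 912.3 × 4.830 = 4406 mGy/h.

912 mGy/h; 4410 mGy/h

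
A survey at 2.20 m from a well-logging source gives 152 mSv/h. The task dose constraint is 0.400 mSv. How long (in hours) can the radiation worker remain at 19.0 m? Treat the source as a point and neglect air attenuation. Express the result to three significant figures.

Applying the 1/r² law, rate at 19.0 m:
152 × (2.20/19.0)² = 152 × 0.01341 = 2.038 mSv/h.
Stay time = 0.400 mSv ÷ 2.038 mSv/h = 0.1963 h.

0.196 h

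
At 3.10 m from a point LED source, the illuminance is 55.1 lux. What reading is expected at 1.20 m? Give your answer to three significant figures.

Applying the 1/r² law, the rate at 1.20 m is
55.1 × (3.10/1.20)² = 55.1 × 6.674 = 367.7 lux.

368 lux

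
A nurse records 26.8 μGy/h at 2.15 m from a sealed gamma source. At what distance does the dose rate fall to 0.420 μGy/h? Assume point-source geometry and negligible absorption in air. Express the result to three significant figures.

17.2 m

Intensity scales as (d₁/d₂)², so d₂ = d₁·√(I₁/I₂).
I₁/I₂ = 26.8/0.420 = 63.81, so d₂ = 2.15 × √63.81 = 17.17 m.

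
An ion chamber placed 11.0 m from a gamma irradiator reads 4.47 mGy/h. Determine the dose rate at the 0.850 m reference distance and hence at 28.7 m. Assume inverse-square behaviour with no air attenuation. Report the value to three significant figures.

Since intensity falls as 1/r²,
At 0.850 m: 4.47 × (11.0/0.850)² = 4.47 × 167.5 = 748.7 mGy/h
At 28.7 m: 748.7 × (0.850/28.7)² = 748.7 × 0.0008772 = 0.6568 mGy/h.

749 mGy/h; 0.657 mGy/h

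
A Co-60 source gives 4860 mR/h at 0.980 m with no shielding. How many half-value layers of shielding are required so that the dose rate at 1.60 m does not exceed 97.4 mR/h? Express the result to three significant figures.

At 1.60 m, distance alone gives (0.980/1.60)² = 0.3752, so 4860 × 0.3752 = 1823 mR/h.
Further attenuation needed: 1823/97.4 = 18.72.
n = log₂(18.72) = 4.227 half-value layers.

4.23 half-value layers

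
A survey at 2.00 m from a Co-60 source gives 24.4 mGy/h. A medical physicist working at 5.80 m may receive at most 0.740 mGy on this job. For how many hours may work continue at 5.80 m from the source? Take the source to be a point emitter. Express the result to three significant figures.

By the inverse-square law, rate at 5.80 m:
24.4 × (2.00/5.80)² = 24.4 × 0.1189 = 2.901 mGy/h.
Stay time = 0.740 mGy ÷ 2.901 mGy/h = 0.2551 h.

0.255 h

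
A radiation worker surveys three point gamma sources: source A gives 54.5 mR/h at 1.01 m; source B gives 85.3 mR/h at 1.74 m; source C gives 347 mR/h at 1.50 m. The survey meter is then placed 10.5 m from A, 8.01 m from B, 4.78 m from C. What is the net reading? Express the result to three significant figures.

Each source contributes Iᵢ·(dᵢ/rᵢ)²; contributions add.
A: 54.5 × (1.01/10.5)² = 0.5043 mR/h
B: 85.3 × (1.74/8.01)² = 4.025 mR/h
C: 347 × (1.50/4.78)² = 34.17 mR/h
Total = 0.5043 + 4.025 + 34.17 = 38.70 mR/h.

38.7 mR/h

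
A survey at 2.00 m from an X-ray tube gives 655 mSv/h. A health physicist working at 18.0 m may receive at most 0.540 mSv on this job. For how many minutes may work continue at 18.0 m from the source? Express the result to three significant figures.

4.01 min

Applying the 1/r² law, rate at 18.0 m:
(2.00/18.0)² = 0.01235, so 655 × 0.01235 = 8.089 mSv/h.
Stay time = 0.540 mSv ÷ 8.089 mSv/h = 0.06676 h = 4.006 min.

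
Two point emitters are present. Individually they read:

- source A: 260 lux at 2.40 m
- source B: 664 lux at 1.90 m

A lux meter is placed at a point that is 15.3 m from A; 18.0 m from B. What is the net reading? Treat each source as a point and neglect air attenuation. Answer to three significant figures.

By superposition, sum each source's inverse-square contribution:
A: 260 × (2.40/15.3)² = 6.398 lux
B: 664 × (1.90/18.0)² = 7.398 lux
Total = 6.398 + 7.398 = 13.80 lux.

13.8 lux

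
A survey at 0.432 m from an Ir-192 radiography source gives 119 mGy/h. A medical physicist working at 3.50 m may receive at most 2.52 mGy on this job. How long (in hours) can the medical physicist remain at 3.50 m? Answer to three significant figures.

1.39 h

Since intensity falls as 1/r², rate at 3.50 m:
119 × (0.432/3.50)² = 119 × 0.01523 = 1.812 mGy/h.
Stay time = 2.52 mGy ÷ 1.812 mGy/h = 1.391 h.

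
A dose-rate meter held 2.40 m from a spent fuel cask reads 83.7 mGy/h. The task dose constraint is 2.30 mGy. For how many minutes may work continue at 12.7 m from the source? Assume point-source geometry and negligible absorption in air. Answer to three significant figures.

Using I₁d₁² = I₂d₂², rate at 12.7 m:
(2.40/12.7)² = 0.03571, so 83.7 × 0.03571 = 2.989 mGy/h.
Stay time = 2.30 mGy ÷ 2.989 mGy/h = 0.7695 h = 46.17 min.

46.2 min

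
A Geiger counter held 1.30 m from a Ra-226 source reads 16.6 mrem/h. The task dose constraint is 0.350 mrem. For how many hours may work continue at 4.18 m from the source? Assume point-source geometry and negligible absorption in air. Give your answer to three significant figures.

Applying the 1/r² law, rate at 4.18 m:
(1.30/4.18)² = 0.09672, so 16.6 × 0.09672 = 1.606 mrem/h.
Stay time = 0.350 mrem ÷ 1.606 mrem/h = 0.2179 h.

0.218 h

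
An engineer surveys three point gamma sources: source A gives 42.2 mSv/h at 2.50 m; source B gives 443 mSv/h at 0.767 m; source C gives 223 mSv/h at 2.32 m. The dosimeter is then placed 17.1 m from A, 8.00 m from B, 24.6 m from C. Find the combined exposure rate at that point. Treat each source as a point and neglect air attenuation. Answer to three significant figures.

6.96 mSv/h

Each source contributes Iᵢ·(dᵢ/rᵢ)²; contributions add.
A: 42.2 × (2.50/17.1)² = 0.9020 mSv/h
B: 443 × (0.767/8.00)² = 4.072 mSv/h
C: 223 × (2.32/24.6)² = 1.983 mSv/h
Total = 0.9020 + 4.072 + 1.983 = 6.957 mSv/h.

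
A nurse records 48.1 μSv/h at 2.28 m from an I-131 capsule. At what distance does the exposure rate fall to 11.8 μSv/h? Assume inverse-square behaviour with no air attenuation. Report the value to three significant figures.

Applying the 1/r² law, d₂ = d₁·√(I₁/I₂).
I₁/I₂ = 48.1/11.8 = 4.076, so d₂ = 2.28 × √4.076 = 4.603 m.

4.60 m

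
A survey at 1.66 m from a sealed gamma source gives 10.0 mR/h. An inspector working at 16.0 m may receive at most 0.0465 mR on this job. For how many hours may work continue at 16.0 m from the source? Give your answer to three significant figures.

0.432 h

Since intensity falls as 1/r², rate at 16.0 m:
10.0 × (1.66/16.0)² = 10.0 × 0.01076 = 0.1076 mR/h.
Stay time = 0.0465 mR ÷ 0.1076 mR/h = 0.4322 h.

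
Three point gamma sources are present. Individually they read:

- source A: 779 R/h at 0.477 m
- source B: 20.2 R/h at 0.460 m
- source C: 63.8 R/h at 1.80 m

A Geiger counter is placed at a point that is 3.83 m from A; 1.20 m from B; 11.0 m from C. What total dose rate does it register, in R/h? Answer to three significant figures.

16.8 R/h

Each source contributes Iᵢ·(dᵢ/rᵢ)²; contributions add.
A: 779 × (0.477/3.83)² = 12.08 R/h
B: 20.2 × (0.460/1.20)² = 2.968 R/h
C: 63.8 × (1.80/11.0)² = 1.708 R/h
Total = 12.08 + 2.968 + 1.708 = 16.76 R/h.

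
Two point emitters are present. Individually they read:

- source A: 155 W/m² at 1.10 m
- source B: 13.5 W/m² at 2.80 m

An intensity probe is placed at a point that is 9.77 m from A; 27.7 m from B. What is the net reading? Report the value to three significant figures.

By superposition, sum each source's inverse-square contribution:
A: 155 × (1.10/9.77)² = 1.965 W/m²
B: 13.5 × (2.80/27.7)² = 0.1379 W/m²
Total = 1.965 + 0.1379 = 2.103 W/m².

2.10 W/m²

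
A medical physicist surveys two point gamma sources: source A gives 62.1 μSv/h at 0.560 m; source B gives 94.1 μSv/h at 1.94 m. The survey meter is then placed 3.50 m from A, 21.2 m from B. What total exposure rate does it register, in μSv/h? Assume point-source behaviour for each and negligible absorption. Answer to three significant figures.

2.38 μSv/h

By superposition, sum each source's inverse-square contribution:
A: 62.1 × (0.560/3.50)² = 1.590 μSv/h
B: 94.1 × (1.94/21.2)² = 0.7880 μSv/h
Total = 1.590 + 0.7880 = 2.378 μSv/h.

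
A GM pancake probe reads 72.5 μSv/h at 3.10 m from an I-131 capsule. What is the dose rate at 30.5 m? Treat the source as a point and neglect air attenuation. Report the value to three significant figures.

Since intensity falls as 1/r², the rate at 30.5 m is
(3.10/30.5)² = 0.01033, so 72.5 × 0.01033 = 0.7489 μSv/h.

0.749 μSv/h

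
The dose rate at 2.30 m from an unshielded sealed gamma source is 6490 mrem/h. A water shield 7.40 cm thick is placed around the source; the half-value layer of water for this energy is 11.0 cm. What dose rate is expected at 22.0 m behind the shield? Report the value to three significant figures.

44.5 mrem/h

Distance alone: (2.30/22.0)² = 0.01093, so 6490 × 0.01093 = 70.94 mrem/h.
Shield: 7.40/11.0 = 0.6727 half-value layers → attenuation 2^(−0.6727) = 0.6273.
Combined: 70.94 × 0.6273 = 44.50 mrem/h.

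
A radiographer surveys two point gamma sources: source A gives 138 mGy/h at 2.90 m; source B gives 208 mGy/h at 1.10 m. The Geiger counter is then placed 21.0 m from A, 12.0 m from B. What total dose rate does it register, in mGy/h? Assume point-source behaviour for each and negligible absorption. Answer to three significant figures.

Each source contributes Iᵢ·(dᵢ/rᵢ)²; contributions add.
A: 138 × (2.90/21.0)² = 2.632 mGy/h
B: 208 × (1.10/12.0)² = 1.748 mGy/h
Total = 2.632 + 1.748 = 4.380 mGy/h.

4.38 mGy/h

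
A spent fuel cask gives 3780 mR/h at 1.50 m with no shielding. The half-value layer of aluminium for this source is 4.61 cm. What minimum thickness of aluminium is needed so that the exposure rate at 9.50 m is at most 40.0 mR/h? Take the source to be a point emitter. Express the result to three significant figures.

At 9.50 m, distance alone gives 3780 × (1.50/9.50)² = 3780 × 0.02493 = 94.24 mR/h.
Further attenuation needed: 94.24/40.0 = 2.356.
n = log₂(2.356) = 1.236 half-value layers.
Thickness = 1.236 × 4.61 cm = 5.698 cm.

5.70 cm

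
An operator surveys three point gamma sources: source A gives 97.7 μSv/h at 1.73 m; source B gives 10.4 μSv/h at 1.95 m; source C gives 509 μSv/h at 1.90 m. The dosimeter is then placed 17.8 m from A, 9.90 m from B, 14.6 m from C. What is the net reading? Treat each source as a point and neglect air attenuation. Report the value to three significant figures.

Each source contributes Iᵢ·(dᵢ/rᵢ)²; contributions add.
A: 97.7 × (1.73/17.8)² = 0.9229 μSv/h
B: 10.4 × (1.95/9.90)² = 0.4035 μSv/h
C: 509 × (1.90/14.6)² = 8.620 μSv/h
Total = 0.9229 + 0.4035 + 8.620 = 9.946 μSv/h.

9.95 μSv/h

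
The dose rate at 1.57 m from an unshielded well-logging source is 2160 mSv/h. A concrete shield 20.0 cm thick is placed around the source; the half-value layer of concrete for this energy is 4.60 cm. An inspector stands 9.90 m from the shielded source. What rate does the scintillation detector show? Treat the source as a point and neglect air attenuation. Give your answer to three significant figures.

2.67 mSv/h

Distance alone: (1.57/9.90)² = 0.02515, so 2160 × 0.02515 = 54.32 mSv/h.
Shield: 20.0/4.60 = 4.348 half-value layers → attenuation 2^(−4.348) = 0.04910.
Combined: 54.32 × 0.04910 = 2.667 mSv/h.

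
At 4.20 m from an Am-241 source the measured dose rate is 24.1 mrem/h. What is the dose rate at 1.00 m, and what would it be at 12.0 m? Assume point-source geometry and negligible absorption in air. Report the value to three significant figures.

By the inverse-square law,
At 1.00 m: (4.20/1.00)² = 17.64, so 24.1 × 17.64 = 425.1 mrem/h
At 12.0 m: 425.1 × (1.00/12.0)² = 425.1 × 0.006944 = 2.952 mrem/h.

425 mrem/h; 2.95 mrem/h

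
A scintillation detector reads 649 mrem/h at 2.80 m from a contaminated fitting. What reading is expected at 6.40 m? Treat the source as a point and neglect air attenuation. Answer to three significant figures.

124 mrem/h

Applying the 1/r² law, the rate at 6.40 m is
649 × (2.80/6.40)² = 649 × 0.1914 = 124.2 mrem/h.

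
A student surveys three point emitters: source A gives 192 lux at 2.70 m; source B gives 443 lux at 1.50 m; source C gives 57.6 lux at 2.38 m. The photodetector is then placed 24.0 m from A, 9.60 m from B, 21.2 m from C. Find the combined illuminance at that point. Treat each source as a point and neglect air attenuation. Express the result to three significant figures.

14.0 lux

By superposition, sum each source's inverse-square contribution:
A: 192 × (2.70/24.0)² = 2.430 lux
B: 443 × (1.50/9.60)² = 10.82 lux
C: 57.6 × (2.38/21.2)² = 0.7259 lux
Total = 2.430 + 10.82 + 0.7259 = 13.98 lux.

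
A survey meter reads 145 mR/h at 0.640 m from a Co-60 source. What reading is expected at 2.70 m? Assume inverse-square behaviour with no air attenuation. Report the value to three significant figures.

Intensity scales as (d₁/d₂)², so the rate at 2.70 m is
145 × (0.640/2.70)² = 145 × 0.05619 = 8.148 mR/h.

8.15 mR/h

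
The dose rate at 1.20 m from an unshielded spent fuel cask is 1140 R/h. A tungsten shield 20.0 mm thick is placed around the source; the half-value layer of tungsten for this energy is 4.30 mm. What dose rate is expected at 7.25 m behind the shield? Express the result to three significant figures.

Distance alone: (1.20/7.25)² = 0.02740, so 1140 × 0.02740 = 31.24 R/h.
Shield: 20.0/4.30 = 4.651 half-value layers → attenuation 2^(−4.651) = 0.03980.
Combined: 31.24 × 0.03980 = 1.243 R/h.

1.24 R/h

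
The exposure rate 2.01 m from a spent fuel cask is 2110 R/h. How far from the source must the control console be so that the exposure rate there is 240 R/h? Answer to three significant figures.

5.96 m

Applying the 1/r² law, d₂ = d₁·√(I₁/I₂).
I₁/I₂ = 2110/240 = 8.792, so d₂ = 2.01 × √8.792 = 5.960 m.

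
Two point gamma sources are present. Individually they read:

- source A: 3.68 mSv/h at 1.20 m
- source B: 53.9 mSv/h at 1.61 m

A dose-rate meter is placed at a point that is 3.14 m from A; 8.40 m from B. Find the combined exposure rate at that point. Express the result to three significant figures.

2.52 mSv/h

Each source contributes Iᵢ·(dᵢ/rᵢ)²; contributions add.
A: 3.68 × (1.20/3.14)² = 0.5375 mSv/h
B: 53.9 × (1.61/8.40)² = 1.980 mSv/h
Total = 0.5375 + 1.980 = 2.518 mSv/h.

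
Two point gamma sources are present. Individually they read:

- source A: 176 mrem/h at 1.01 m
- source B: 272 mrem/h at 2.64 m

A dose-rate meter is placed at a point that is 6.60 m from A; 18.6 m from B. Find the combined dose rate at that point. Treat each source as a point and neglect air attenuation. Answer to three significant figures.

Each source contributes Iᵢ·(dᵢ/rᵢ)²; contributions add.
A: 176 × (1.01/6.60)² = 4.122 mrem/h
B: 272 × (2.64/18.6)² = 5.480 mrem/h
Total = 4.122 + 5.480 = 9.602 mrem/h.

9.60 mrem/h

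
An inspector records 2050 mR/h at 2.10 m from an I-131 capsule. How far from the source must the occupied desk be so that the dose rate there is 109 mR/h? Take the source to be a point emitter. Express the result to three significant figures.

9.11 m

Applying the 1/r² law, d₂ = d₁·√(I₁/I₂).
I₁/I₂ = 2050/109 = 18.81, so d₂ = 2.10 × √18.81 = 9.108 m.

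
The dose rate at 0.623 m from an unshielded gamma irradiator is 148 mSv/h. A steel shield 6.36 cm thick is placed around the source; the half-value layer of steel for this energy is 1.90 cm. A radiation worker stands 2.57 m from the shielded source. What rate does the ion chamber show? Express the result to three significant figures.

Distance alone: 148 × (0.623/2.57)² = 148 × 0.05876 = 8.696 mSv/h.
Shield: 6.36/1.90 = 3.347 half-value layers → attenuation 2^(−3.347) = 0.09828.
Combined: 8.696 × 0.09828 = 0.8546 mSv/h.

0.855 mSv/h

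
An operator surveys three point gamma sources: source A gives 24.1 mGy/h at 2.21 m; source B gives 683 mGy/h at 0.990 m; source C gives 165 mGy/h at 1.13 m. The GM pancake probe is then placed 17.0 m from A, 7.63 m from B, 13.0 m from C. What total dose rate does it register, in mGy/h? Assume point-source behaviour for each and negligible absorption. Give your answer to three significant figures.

Each source contributes Iᵢ·(dᵢ/rᵢ)²; contributions add.
A: 24.1 × (2.21/17.0)² = 0.4073 mGy/h
B: 683 × (0.990/7.63)² = 11.50 mGy/h
C: 165 × (1.13/13.0)² = 1.247 mGy/h
Total = 0.4073 + 11.50 + 1.247 = 13.15 mGy/h.

13.2 mGy/h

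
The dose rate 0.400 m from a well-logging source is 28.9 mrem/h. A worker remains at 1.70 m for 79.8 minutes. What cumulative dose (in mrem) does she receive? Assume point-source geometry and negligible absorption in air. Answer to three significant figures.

2.13 mrem

Since intensity falls as 1/r², rate at 1.70 m:
28.9 × (0.400/1.70)² = 28.9 × 0.05536 = 1.600 mrem/h.
Dose = rate × time = 1.600 mrem/h × 1.330 h = 2.128 mrem.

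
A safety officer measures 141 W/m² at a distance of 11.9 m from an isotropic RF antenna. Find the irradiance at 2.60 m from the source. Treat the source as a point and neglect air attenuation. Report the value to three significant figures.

2950 W/m²

Using I₁d₁² = I₂d₂², the rate at 2.60 m is
141 × (11.9/2.60)² = 141 × 20.95 = 2954 W/m².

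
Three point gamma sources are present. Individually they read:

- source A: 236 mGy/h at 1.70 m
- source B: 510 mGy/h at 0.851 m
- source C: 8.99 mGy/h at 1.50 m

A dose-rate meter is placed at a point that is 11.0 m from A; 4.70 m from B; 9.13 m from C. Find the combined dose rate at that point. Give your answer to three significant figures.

22.6 mGy/h

Each source contributes Iᵢ·(dᵢ/rᵢ)²; contributions add.
A: 236 × (1.70/11.0)² = 5.637 mGy/h
B: 510 × (0.851/4.70)² = 16.72 mGy/h
C: 8.99 × (1.50/9.13)² = 0.2427 mGy/h
Total = 5.637 + 16.72 + 0.2427 = 22.60 mGy/h.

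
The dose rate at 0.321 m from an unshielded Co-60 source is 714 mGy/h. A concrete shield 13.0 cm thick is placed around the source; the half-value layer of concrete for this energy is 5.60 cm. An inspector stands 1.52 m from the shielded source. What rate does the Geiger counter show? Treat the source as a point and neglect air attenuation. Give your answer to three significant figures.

Distance alone: (0.321/1.52)² = 0.04460, so 714 × 0.04460 = 31.84 mGy/h.
Shield: 13.0/5.60 = 2.321 half-value layers → attenuation 2^(−2.321) = 0.2001.
Combined: 31.84 × 0.2001 = 6.371 mGy/h.

6.37 mGy/h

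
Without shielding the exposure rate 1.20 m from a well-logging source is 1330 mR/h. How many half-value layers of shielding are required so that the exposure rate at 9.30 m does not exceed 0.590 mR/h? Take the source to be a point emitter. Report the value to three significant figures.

5.23 half-value layers

At 9.30 m, distance alone gives (1.20/9.30)² = 0.01665, so 1330 × 0.01665 = 22.14 mR/h.
Further attenuation needed: 22.14/0.590 = 37.53.
n = log₂(37.53) = 5.230 half-value layers.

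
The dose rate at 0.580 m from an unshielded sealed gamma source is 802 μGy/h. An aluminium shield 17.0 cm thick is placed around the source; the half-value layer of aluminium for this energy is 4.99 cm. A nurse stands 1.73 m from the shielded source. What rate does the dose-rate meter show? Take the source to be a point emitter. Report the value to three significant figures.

8.50 μGy/h

Distance alone: 802 × (0.580/1.73)² = 802 × 0.1124 = 90.14 μGy/h.
Shield: 17.0/4.99 = 3.407 half-value layers → attenuation 2^(−3.407) = 0.09427.
Combined: 90.14 × 0.09427 = 8.497 μGy/h.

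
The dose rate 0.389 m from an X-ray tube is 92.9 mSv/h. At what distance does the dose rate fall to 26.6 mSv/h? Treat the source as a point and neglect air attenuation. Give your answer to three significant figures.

Intensity scales as (d₁/d₂)², so d₂ = d₁·√(I₁/I₂).
I₁/I₂ = 92.9/26.6 = 3.492, so d₂ = 0.389 × √3.492 = 0.7269 m.

0.727 m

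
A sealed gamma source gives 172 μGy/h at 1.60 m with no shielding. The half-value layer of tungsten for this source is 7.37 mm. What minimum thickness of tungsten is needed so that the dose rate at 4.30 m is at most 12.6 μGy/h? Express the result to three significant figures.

At 4.30 m, distance alone gives 172 × (1.60/4.30)² = 172 × 0.1385 = 23.82 μGy/h.
Further attenuation needed: 23.82/12.6 = 1.890.
n = log₂(1.890) = 0.9184 half-value layers.
Thickness = 0.9184 × 7.37 mm = 6.769 mm.

6.77 mm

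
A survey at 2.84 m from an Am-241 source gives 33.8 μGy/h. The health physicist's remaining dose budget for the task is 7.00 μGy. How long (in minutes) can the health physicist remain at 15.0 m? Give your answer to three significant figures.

Since intensity falls as 1/r², rate at 15.0 m:
33.8 × (2.84/15.0)² = 33.8 × 0.03585 = 1.212 μGy/h.
Stay time = 7.00 μGy ÷ 1.212 μGy/h = 5.776 h = 346.6 min.

347 min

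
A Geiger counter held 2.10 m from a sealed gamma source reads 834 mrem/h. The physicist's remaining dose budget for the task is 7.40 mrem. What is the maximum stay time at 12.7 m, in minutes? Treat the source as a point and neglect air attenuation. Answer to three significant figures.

Since intensity falls as 1/r², rate at 12.7 m:
(2.10/12.7)² = 0.02734, so 834 × 0.02734 = 22.80 mrem/h.
Stay time = 7.40 mrem ÷ 22.80 mrem/h = 0.3246 h = 19.48 min.

19.5 min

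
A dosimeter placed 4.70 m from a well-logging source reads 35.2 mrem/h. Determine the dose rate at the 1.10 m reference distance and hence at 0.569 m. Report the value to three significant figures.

643 mrem/h; 2400 mrem/h

Using I₁d₁² = I₂d₂²,
At 1.10 m: (4.70/1.10)² = 18.26, so 35.2 × 18.26 = 642.8 mrem/h
At 0.569 m: 642.8 × (1.10/0.569)² = 642.8 × 3.737 = 2402 mrem/h.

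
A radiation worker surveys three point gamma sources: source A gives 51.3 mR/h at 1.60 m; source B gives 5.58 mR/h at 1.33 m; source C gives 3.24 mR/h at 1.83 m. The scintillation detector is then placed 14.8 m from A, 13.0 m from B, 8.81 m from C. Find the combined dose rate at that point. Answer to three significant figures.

Each source contributes Iᵢ·(dᵢ/rᵢ)²; contributions add.
A: 51.3 × (1.60/14.8)² = 0.5996 mR/h
B: 5.58 × (1.33/13.0)² = 0.05841 mR/h
C: 3.24 × (1.83/8.81)² = 0.1398 mR/h
Total = 0.5996 + 0.05841 + 0.1398 = 0.7978 mR/h.

0.798 mR/h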